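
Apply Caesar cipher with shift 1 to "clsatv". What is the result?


Caesar cipher: shift "clsatv" by 1
  'c' (pos 2) + 1 = pos 3 = 'd'
  'l' (pos 11) + 1 = pos 12 = 'm'
  's' (pos 18) + 1 = pos 19 = 't'
  'a' (pos 0) + 1 = pos 1 = 'b'
  't' (pos 19) + 1 = pos 20 = 'u'
  'v' (pos 21) + 1 = pos 22 = 'w'
Result: dmtbuw

dmtbuw


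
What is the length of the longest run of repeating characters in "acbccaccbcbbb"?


Input: "acbccaccbcbbb"
Scanning for longest run:
  Position 1 ('c'): new char, reset run to 1
  Position 2 ('b'): new char, reset run to 1
  Position 3 ('c'): new char, reset run to 1
  Position 4 ('c'): continues run of 'c', length=2
  Position 5 ('a'): new char, reset run to 1
  Position 6 ('c'): new char, reset run to 1
  Position 7 ('c'): continues run of 'c', length=2
  Position 8 ('b'): new char, reset run to 1
  Position 9 ('c'): new char, reset run to 1
  Position 10 ('b'): new char, reset run to 1
  Position 11 ('b'): continues run of 'b', length=2
  Position 12 ('b'): continues run of 'b', length=3
Longest run: 'b' with length 3

3


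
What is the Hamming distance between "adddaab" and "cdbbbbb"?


Comparing "adddaab" and "cdbbbbb" position by position:
  Position 0: 'a' vs 'c' => differ
  Position 1: 'd' vs 'd' => same
  Position 2: 'd' vs 'b' => differ
  Position 3: 'd' vs 'b' => differ
  Position 4: 'a' vs 'b' => differ
  Position 5: 'a' vs 'b' => differ
  Position 6: 'b' vs 'b' => same
Total differences (Hamming distance): 5

5


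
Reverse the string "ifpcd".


Input: ifpcd
Reading characters right to left:
  Position 4: 'd'
  Position 3: 'c'
  Position 2: 'p'
  Position 1: 'f'
  Position 0: 'i'
Reversed: dcpfi

dcpfi


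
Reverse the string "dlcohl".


Input: dlcohl
Reading characters right to left:
  Position 5: 'l'
  Position 4: 'h'
  Position 3: 'o'
  Position 2: 'c'
  Position 1: 'l'
  Position 0: 'd'
Reversed: lhocld

lhocld


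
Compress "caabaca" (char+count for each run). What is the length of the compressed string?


Input: caabaca
Runs:
  'c' x 1 => "c1"
  'a' x 2 => "a2"
  'b' x 1 => "b1"
  'a' x 1 => "a1"
  'c' x 1 => "c1"
  'a' x 1 => "a1"
Compressed: "c1a2b1a1c1a1"
Compressed length: 12

12


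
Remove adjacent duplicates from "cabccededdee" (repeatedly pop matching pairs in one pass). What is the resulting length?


Input: cabccededdee
Stack-based adjacent duplicate removal:
  Read 'c': push. Stack: c
  Read 'a': push. Stack: ca
  Read 'b': push. Stack: cab
  Read 'c': push. Stack: cabc
  Read 'c': matches stack top 'c' => pop. Stack: cab
  Read 'e': push. Stack: cabe
  Read 'd': push. Stack: cabed
  Read 'e': push. Stack: cabede
  Read 'd': push. Stack: cabeded
  Read 'd': matches stack top 'd' => pop. Stack: cabede
  Read 'e': matches stack top 'e' => pop. Stack: cabed
  Read 'e': push. Stack: cabede
Final stack: "cabede" (length 6)

6


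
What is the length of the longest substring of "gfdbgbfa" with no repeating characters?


Input: "gfdbgbfa"
Sliding window (track last position of each char):
  Position 0 ('g'): window [0,0] length 1 -- new best
  Position 1 ('f'): window [0,1] length 2 -- new best
  Position 2 ('d'): window [0,2] length 3 -- new best
  Position 3 ('b'): window [0,3] length 4 -- new best
  Position 4 ('g'): repeat (last at 0), move window start to 1
  Position 4 ('g'): window [1,4] length 4
  Position 5 ('b'): repeat (last at 3), move window start to 4
  Position 5 ('b'): window [4,5] length 2
  Position 6 ('f'): window [4,6] length 3
  Position 7 ('a'): window [4,7] length 4
Longest substring with no repeats: "gfdb" with length 4

4


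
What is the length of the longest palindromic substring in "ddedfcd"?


Input: "ddedfcd"
Checking substrings for palindromes:
  [1:4] "ded" (len 3) => palindrome
  [0:2] "dd" (len 2) => palindrome
Longest palindromic substring: "ded" with length 3

3


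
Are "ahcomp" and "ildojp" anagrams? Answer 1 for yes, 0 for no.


Strings: "ahcomp", "ildojp"
Sorted first:  achmop
Sorted second: dijlop
Differ at position 0: 'a' vs 'd' => not anagrams

0


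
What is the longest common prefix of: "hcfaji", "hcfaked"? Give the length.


Words: hcfaji, hcfaked
  Position 0: all 'h' => match
  Position 1: all 'c' => match
  Position 2: all 'f' => match
  Position 3: all 'a' => match
  Position 4: ('j', 'k') => mismatch, stop
LCP = "hcfa" (length 4)

4


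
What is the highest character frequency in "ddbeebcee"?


Input: ddbeebcee
Character counts:
  'b': 2
  'c': 1
  'd': 2
  'e': 4
Maximum frequency: 4

4


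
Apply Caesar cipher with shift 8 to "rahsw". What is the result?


Caesar cipher: shift "rahsw" by 8
  'r' (pos 17) + 8 = pos 25 = 'z'
  'a' (pos 0) + 8 = pos 8 = 'i'
  'h' (pos 7) + 8 = pos 15 = 'p'
  's' (pos 18) + 8 = pos 0 = 'a'
  'w' (pos 22) + 8 = pos 4 = 'e'
Result: zipae

zipae


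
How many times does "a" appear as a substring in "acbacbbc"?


Searching for "a" in "acbacbbc"
Scanning each position:
  Position 0: "a" => MATCH
  Position 1: "c" => no
  Position 2: "b" => no
  Position 3: "a" => MATCH
  Position 4: "c" => no
  Position 5: "b" => no
  Position 6: "b" => no
  Position 7: "c" => no
Total occurrences: 2

2


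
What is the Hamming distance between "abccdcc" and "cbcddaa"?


Comparing "abccdcc" and "cbcddaa" position by position:
  Position 0: 'a' vs 'c' => differ
  Position 1: 'b' vs 'b' => same
  Position 2: 'c' vs 'c' => same
  Position 3: 'c' vs 'd' => differ
  Position 4: 'd' vs 'd' => same
  Position 5: 'c' vs 'a' => differ
  Position 6: 'c' vs 'a' => differ
Total differences (Hamming distance): 4

4


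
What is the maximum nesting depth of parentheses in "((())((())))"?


Input: "((())((())))"
Tracking depth:
  Position 0 '(': depth becomes 1
  Position 1 '(': depth becomes 2
  Position 2 '(': depth becomes 3
  Position 3 ')': depth becomes 2
  Position 4 ')': depth becomes 1
  Position 5 '(': depth becomes 2
  Position 6 '(': depth becomes 3
  Position 7 '(': depth becomes 4
  Position 8 ')': depth becomes 3
  Position 9 ')': depth becomes 2
  Position 10 ')': depth becomes 1
  Position 11 ')': depth becomes 0
Maximum depth reached: 4

4


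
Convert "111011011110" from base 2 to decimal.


Input: "111011011110" in base 2
Positional expansion:
  Digit '1' (value 1) x 2^11 = 2048
  Digit '1' (value 1) x 2^10 = 1024
  Digit '1' (value 1) x 2^9 = 512
  Digit '0' (value 0) x 2^8 = 0
  Digit '1' (value 1) x 2^7 = 128
  Digit '1' (value 1) x 2^6 = 64
  Digit '0' (value 0) x 2^5 = 0
  Digit '1' (value 1) x 2^4 = 16
  Digit '1' (value 1) x 2^3 = 8
  Digit '1' (value 1) x 2^2 = 4
  Digit '1' (value 1) x 2^1 = 2
  Digit '0' (value 0) x 2^0 = 0
Sum = 3806

3806


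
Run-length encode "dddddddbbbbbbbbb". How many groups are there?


Input: dddddddbbbbbbbbb
Scanning for consecutive runs:
  Group 1: 'd' x 7 (positions 0-6)
  Group 2: 'b' x 9 (positions 7-15)
Total groups: 2

2


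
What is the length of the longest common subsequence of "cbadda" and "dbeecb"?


LCS of "cbadda" and "dbeecb"
DP table:
           d    b    e    e    c    b
      0    0    0    0    0    0    0
  c   0    0    0    0    0    1    1
  b   0    0    1    1    1    1    2
  a   0    0    1    1    1    1    2
  d   0    1    1    1    1    1    2
  d   0    1    1    1    1    1    2
  a   0    1    1    1    1    1    2
LCS length = dp[6][6] = 2

2


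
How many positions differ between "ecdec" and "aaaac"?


Comparing "ecdec" and "aaaac" position by position:
  Position 0: 'e' vs 'a' => DIFFER
  Position 1: 'c' vs 'a' => DIFFER
  Position 2: 'd' vs 'a' => DIFFER
  Position 3: 'e' vs 'a' => DIFFER
  Position 4: 'c' vs 'c' => same
Positions that differ: 4

4


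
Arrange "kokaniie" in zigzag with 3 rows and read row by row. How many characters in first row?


Zigzag "kokaniie" into 3 rows:
Placing characters:
  'k' => row 0
  'o' => row 1
  'k' => row 2
  'a' => row 1
  'n' => row 0
  'i' => row 1
  'i' => row 2
  'e' => row 1
Rows:
  Row 0: "kn"
  Row 1: "oaie"
  Row 2: "ki"
First row length: 2

2


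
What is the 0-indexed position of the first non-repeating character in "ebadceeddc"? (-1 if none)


Input: ebadceeddc
Character frequencies:
  'a': 1
  'b': 1
  'c': 2
  'd': 3
  'e': 3
Scanning left to right for freq == 1:
  Position 0 ('e'): freq=3, skip
  Position 1 ('b'): unique! => answer = 1

1


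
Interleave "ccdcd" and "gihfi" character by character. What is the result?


Interleaving "ccdcd" and "gihfi":
  Position 0: 'c' from first, 'g' from second => "cg"
  Position 1: 'c' from first, 'i' from second => "ci"
  Position 2: 'd' from first, 'h' from second => "dh"
  Position 3: 'c' from first, 'f' from second => "cf"
  Position 4: 'd' from first, 'i' from second => "di"
Result: cgcidhcfdi

cgcidhcfdi


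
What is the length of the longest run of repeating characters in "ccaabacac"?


Input: "ccaabacac"
Scanning for longest run:
  Position 1 ('c'): continues run of 'c', length=2
  Position 2 ('a'): new char, reset run to 1
  Position 3 ('a'): continues run of 'a', length=2
  Position 4 ('b'): new char, reset run to 1
  Position 5 ('a'): new char, reset run to 1
  Position 6 ('c'): new char, reset run to 1
  Position 7 ('a'): new char, reset run to 1
  Position 8 ('c'): new char, reset run to 1
Longest run: 'c' with length 2

2


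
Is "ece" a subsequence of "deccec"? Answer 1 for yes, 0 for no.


Check if "ece" is a subsequence of "deccec"
Greedy scan:
  Position 0 ('d'): no match needed
  Position 1 ('e'): matches sub[0] = 'e'
  Position 2 ('c'): matches sub[1] = 'c'
  Position 3 ('c'): no match needed
  Position 4 ('e'): matches sub[2] = 'e'
  Position 5 ('c'): no match needed
All 3 characters matched => is a subsequence

1


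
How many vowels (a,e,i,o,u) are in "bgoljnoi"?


Input: bgoljnoi
Checking each character:
  'b' at position 0: consonant
  'g' at position 1: consonant
  'o' at position 2: vowel (running total: 1)
  'l' at position 3: consonant
  'j' at position 4: consonant
  'n' at position 5: consonant
  'o' at position 6: vowel (running total: 2)
  'i' at position 7: vowel (running total: 3)
Total vowels: 3

3


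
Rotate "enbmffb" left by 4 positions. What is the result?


Input: "enbmffb", rotate left by 4
First 4 characters: "enbm"
Remaining characters: "ffb"
Concatenate remaining + first: "ffb" + "enbm" = "ffbenbm"

ffbenbm


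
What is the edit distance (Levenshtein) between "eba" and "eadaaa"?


Computing edit distance: "eba" -> "eadaaa"
DP table:
           e    a    d    a    a    a
      0    1    2    3    4    5    6
  e   1    0    1    2    3    4    5
  b   2    1    1    2    3    4    5
  a   3    2    1    2    2    3    4
Edit distance = dp[3][6] = 4

4


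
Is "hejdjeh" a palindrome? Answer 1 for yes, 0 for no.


Input: hejdjeh
Reversed: hejdjeh
  Compare pos 0 ('h') with pos 6 ('h'): match
  Compare pos 1 ('e') with pos 5 ('e'): match
  Compare pos 2 ('j') with pos 4 ('j'): match
Result: palindrome

1


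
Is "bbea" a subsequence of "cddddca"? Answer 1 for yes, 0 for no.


Check if "bbea" is a subsequence of "cddddca"
Greedy scan:
  Position 0 ('c'): no match needed
  Position 1 ('d'): no match needed
  Position 2 ('d'): no match needed
  Position 3 ('d'): no match needed
  Position 4 ('d'): no match needed
  Position 5 ('c'): no match needed
  Position 6 ('a'): no match needed
Only matched 0/4 characters => not a subsequence

0


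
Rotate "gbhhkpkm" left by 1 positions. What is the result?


Input: "gbhhkpkm", rotate left by 1
First 1 characters: "g"
Remaining characters: "bhhkpkm"
Concatenate remaining + first: "bhhkpkm" + "g" = "bhhkpkmg"

bhhkpkmg


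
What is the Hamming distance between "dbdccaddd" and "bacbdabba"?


Comparing "dbdccaddd" and "bacbdabba" position by position:
  Position 0: 'd' vs 'b' => differ
  Position 1: 'b' vs 'a' => differ
  Position 2: 'd' vs 'c' => differ
  Position 3: 'c' vs 'b' => differ
  Position 4: 'c' vs 'd' => differ
  Position 5: 'a' vs 'a' => same
  Position 6: 'd' vs 'b' => differ
  Position 7: 'd' vs 'b' => differ
  Position 8: 'd' vs 'a' => differ
Total differences (Hamming distance): 8

8


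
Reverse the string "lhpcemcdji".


Input: lhpcemcdji
Reading characters right to left:
  Position 9: 'i'
  Position 8: 'j'
  Position 7: 'd'
  Position 6: 'c'
  Position 5: 'm'
  Position 4: 'e'
  Position 3: 'c'
  Position 2: 'p'
  Position 1: 'h'
  Position 0: 'l'
Reversed: ijdcmecphl

ijdcmecphl


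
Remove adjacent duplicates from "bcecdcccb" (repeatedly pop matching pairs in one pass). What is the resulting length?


Input: bcecdcccb
Stack-based adjacent duplicate removal:
  Read 'b': push. Stack: b
  Read 'c': push. Stack: bc
  Read 'e': push. Stack: bce
  Read 'c': push. Stack: bcec
  Read 'd': push. Stack: bcecd
  Read 'c': push. Stack: bcecdc
  Read 'c': matches stack top 'c' => pop. Stack: bcecd
  Read 'c': push. Stack: bcecdc
  Read 'b': push. Stack: bcecdcb
Final stack: "bcecdcb" (length 7)

7


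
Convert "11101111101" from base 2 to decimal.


Input: "11101111101" in base 2
Positional expansion:
  Digit '1' (value 1) x 2^10 = 1024
  Digit '1' (value 1) x 2^9 = 512
  Digit '1' (value 1) x 2^8 = 256
  Digit '0' (value 0) x 2^7 = 0
  Digit '1' (value 1) x 2^6 = 64
  Digit '1' (value 1) x 2^5 = 32
  Digit '1' (value 1) x 2^4 = 16
  Digit '1' (value 1) x 2^3 = 8
  Digit '1' (value 1) x 2^2 = 4
  Digit '0' (value 0) x 2^1 = 0
  Digit '1' (value 1) x 2^0 = 1
Sum = 1917

1917


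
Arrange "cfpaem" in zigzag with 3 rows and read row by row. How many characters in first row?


Zigzag "cfpaem" into 3 rows:
Placing characters:
  'c' => row 0
  'f' => row 1
  'p' => row 2
  'a' => row 1
  'e' => row 0
  'm' => row 1
Rows:
  Row 0: "ce"
  Row 1: "fam"
  Row 2: "p"
First row length: 2

2


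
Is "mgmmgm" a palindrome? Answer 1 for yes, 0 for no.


Input: mgmmgm
Reversed: mgmmgm
  Compare pos 0 ('m') with pos 5 ('m'): match
  Compare pos 1 ('g') with pos 4 ('g'): match
  Compare pos 2 ('m') with pos 3 ('m'): match
Result: palindrome

1


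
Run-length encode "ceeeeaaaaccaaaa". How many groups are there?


Input: ceeeeaaaaccaaaa
Scanning for consecutive runs:
  Group 1: 'c' x 1 (positions 0-0)
  Group 2: 'e' x 4 (positions 1-4)
  Group 3: 'a' x 4 (positions 5-8)
  Group 4: 'c' x 2 (positions 9-10)
  Group 5: 'a' x 4 (positions 11-14)
Total groups: 5

5


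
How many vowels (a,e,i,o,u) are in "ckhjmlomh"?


Input: ckhjmlomh
Checking each character:
  'c' at position 0: consonant
  'k' at position 1: consonant
  'h' at position 2: consonant
  'j' at position 3: consonant
  'm' at position 4: consonant
  'l' at position 5: consonant
  'o' at position 6: vowel (running total: 1)
  'm' at position 7: consonant
  'h' at position 8: consonant
Total vowels: 1

1


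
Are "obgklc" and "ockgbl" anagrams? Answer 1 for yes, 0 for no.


Strings: "obgklc", "ockgbl"
Sorted first:  bcgklo
Sorted second: bcgklo
Sorted forms match => anagrams

1


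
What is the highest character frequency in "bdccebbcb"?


Input: bdccebbcb
Character counts:
  'b': 4
  'c': 3
  'd': 1
  'e': 1
Maximum frequency: 4

4


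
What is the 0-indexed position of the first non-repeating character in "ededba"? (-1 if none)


Input: ededba
Character frequencies:
  'a': 1
  'b': 1
  'd': 2
  'e': 2
Scanning left to right for freq == 1:
  Position 0 ('e'): freq=2, skip
  Position 1 ('d'): freq=2, skip
  Position 2 ('e'): freq=2, skip
  Position 3 ('d'): freq=2, skip
  Position 4 ('b'): unique! => answer = 4

4


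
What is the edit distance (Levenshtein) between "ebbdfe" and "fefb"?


Computing edit distance: "ebbdfe" -> "fefb"
DP table:
           f    e    f    b
      0    1    2    3    4
  e   1    1    1    2    3
  b   2    2    2    2    2
  b   3    3    3    3    2
  d   4    4    4    4    3
  f   5    4    5    4    4
  e   6    5    4    5    5
Edit distance = dp[6][4] = 5

5


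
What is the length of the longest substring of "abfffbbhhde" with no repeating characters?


Input: "abfffbbhhde"
Sliding window (track last position of each char):
  Position 0 ('a'): window [0,0] length 1 -- new best
  Position 1 ('b'): window [0,1] length 2 -- new best
  Position 2 ('f'): window [0,2] length 3 -- new best
  Position 3 ('f'): repeat (last at 2), move window start to 3
  Position 3 ('f'): window [3,3] length 1
  Position 4 ('f'): repeat (last at 3), move window start to 4
  Position 4 ('f'): window [4,4] length 1
  Position 5 ('b'): window [4,5] length 2
  Position 6 ('b'): repeat (last at 5), move window start to 6
  Position 6 ('b'): window [6,6] length 1
  Position 7 ('h'): window [6,7] length 2
  Position 8 ('h'): repeat (last at 7), move window start to 8
  Position 8 ('h'): window [8,8] length 1
  Position 9 ('d'): window [8,9] length 2
  Position 10 ('e'): window [8,10] length 3
Longest substring with no repeats: "abf" with length 3

3


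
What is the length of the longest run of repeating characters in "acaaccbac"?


Input: "acaaccbac"
Scanning for longest run:
  Position 1 ('c'): new char, reset run to 1
  Position 2 ('a'): new char, reset run to 1
  Position 3 ('a'): continues run of 'a', length=2
  Position 4 ('c'): new char, reset run to 1
  Position 5 ('c'): continues run of 'c', length=2
  Position 6 ('b'): new char, reset run to 1
  Position 7 ('a'): new char, reset run to 1
  Position 8 ('c'): new char, reset run to 1
Longest run: 'a' with length 2

2


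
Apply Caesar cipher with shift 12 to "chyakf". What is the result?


Caesar cipher: shift "chyakf" by 12
  'c' (pos 2) + 12 = pos 14 = 'o'
  'h' (pos 7) + 12 = pos 19 = 't'
  'y' (pos 24) + 12 = pos 10 = 'k'
  'a' (pos 0) + 12 = pos 12 = 'm'
  'k' (pos 10) + 12 = pos 22 = 'w'
  'f' (pos 5) + 12 = pos 17 = 'r'
Result: otkmwr

otkmwr


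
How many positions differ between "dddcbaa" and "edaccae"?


Comparing "dddcbaa" and "edaccae" position by position:
  Position 0: 'd' vs 'e' => DIFFER
  Position 1: 'd' vs 'd' => same
  Position 2: 'd' vs 'a' => DIFFER
  Position 3: 'c' vs 'c' => same
  Position 4: 'b' vs 'c' => DIFFER
  Position 5: 'a' vs 'a' => same
  Position 6: 'a' vs 'e' => DIFFER
Positions that differ: 4

4


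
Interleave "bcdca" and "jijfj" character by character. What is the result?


Interleaving "bcdca" and "jijfj":
  Position 0: 'b' from first, 'j' from second => "bj"
  Position 1: 'c' from first, 'i' from second => "ci"
  Position 2: 'd' from first, 'j' from second => "dj"
  Position 3: 'c' from first, 'f' from second => "cf"
  Position 4: 'a' from first, 'j' from second => "aj"
Result: bjcidjcfaj

bjcidjcfaj


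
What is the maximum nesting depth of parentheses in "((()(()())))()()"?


Input: "((()(()())))()()"
Tracking depth:
  Position 0 '(': depth becomes 1
  Position 1 '(': depth becomes 2
  Position 2 '(': depth becomes 3
  Position 3 ')': depth becomes 2
  Position 4 '(': depth becomes 3
  Position 5 '(': depth becomes 4
  Position 6 ')': depth becomes 3
  Position 7 '(': depth becomes 4
  Position 8 ')': depth becomes 3
  Position 9 ')': depth becomes 2
  Position 10 ')': depth becomes 1
  Position 11 ')': depth becomes 0
  Position 12 '(': depth becomes 1
  Position 13 ')': depth becomes 0
  Position 14 '(': depth becomes 1
  Position 15 ')': depth becomes 0
Maximum depth reached: 4

4


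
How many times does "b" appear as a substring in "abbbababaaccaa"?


Searching for "b" in "abbbababaaccaa"
Scanning each position:
  Position 0: "a" => no
  Position 1: "b" => MATCH
  Position 2: "b" => MATCH
  Position 3: "b" => MATCH
  Position 4: "a" => no
  Position 5: "b" => MATCH
  Position 6: "a" => no
  Position 7: "b" => MATCH
  Position 8: "a" => no
  Position 9: "a" => no
  Position 10: "c" => no
  Position 11: "c" => no
  Position 12: "a" => no
  Position 13: "a" => no
Total occurrences: 5

5


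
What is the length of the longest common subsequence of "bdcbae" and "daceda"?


LCS of "bdcbae" and "daceda"
DP table:
           d    a    c    e    d    a
      0    0    0    0    0    0    0
  b   0    0    0    0    0    0    0
  d   0    1    1    1    1    1    1
  c   0    1    1    2    2    2    2
  b   0    1    1    2    2    2    2
  a   0    1    2    2    2    2    3
  e   0    1    2    2    3    3    3
LCS length = dp[6][6] = 3

3


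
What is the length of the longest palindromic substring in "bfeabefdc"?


Input: "bfeabefdc"
Checking substrings for palindromes:
  No multi-char palindromic substrings found
Longest palindromic substring: "b" with length 1

1


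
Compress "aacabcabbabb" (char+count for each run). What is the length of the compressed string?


Input: aacabcabbabb
Runs:
  'a' x 2 => "a2"
  'c' x 1 => "c1"
  'a' x 1 => "a1"
  'b' x 1 => "b1"
  'c' x 1 => "c1"
  'a' x 1 => "a1"
  'b' x 2 => "b2"
  'a' x 1 => "a1"
  'b' x 2 => "b2"
Compressed: "a2c1a1b1c1a1b2a1b2"
Compressed length: 18

18


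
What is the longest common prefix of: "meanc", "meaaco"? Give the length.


Words: meanc, meaaco
  Position 0: all 'm' => match
  Position 1: all 'e' => match
  Position 2: all 'a' => match
  Position 3: ('n', 'a') => mismatch, stop
LCP = "mea" (length 3)

3


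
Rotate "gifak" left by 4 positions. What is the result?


Input: "gifak", rotate left by 4
First 4 characters: "gifa"
Remaining characters: "k"
Concatenate remaining + first: "k" + "gifa" = "kgifa"

kgifa


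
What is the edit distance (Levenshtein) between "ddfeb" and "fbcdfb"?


Computing edit distance: "ddfeb" -> "fbcdfb"
DP table:
           f    b    c    d    f    b
      0    1    2    3    4    5    6
  d   1    1    2    3    3    4    5
  d   2    2    2    3    3    4    5
  f   3    2    3    3    4    3    4
  e   4    3    3    4    4    4    4
  b   5    4    3    4    5    5    4
Edit distance = dp[5][6] = 4

4


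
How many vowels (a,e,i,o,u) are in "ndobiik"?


Input: ndobiik
Checking each character:
  'n' at position 0: consonant
  'd' at position 1: consonant
  'o' at position 2: vowel (running total: 1)
  'b' at position 3: consonant
  'i' at position 4: vowel (running total: 2)
  'i' at position 5: vowel (running total: 3)
  'k' at position 6: consonant
Total vowels: 3

3


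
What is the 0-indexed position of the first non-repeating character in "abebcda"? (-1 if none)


Input: abebcda
Character frequencies:
  'a': 2
  'b': 2
  'c': 1
  'd': 1
  'e': 1
Scanning left to right for freq == 1:
  Position 0 ('a'): freq=2, skip
  Position 1 ('b'): freq=2, skip
  Position 2 ('e'): unique! => answer = 2

2


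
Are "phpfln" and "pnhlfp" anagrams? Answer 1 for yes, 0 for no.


Strings: "phpfln", "pnhlfp"
Sorted first:  fhlnpp
Sorted second: fhlnpp
Sorted forms match => anagrams

1


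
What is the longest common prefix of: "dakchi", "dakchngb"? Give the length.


Words: dakchi, dakchngb
  Position 0: all 'd' => match
  Position 1: all 'a' => match
  Position 2: all 'k' => match
  Position 3: all 'c' => match
  Position 4: all 'h' => match
  Position 5: ('i', 'n') => mismatch, stop
LCP = "dakch" (length 5)

5


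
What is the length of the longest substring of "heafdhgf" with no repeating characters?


Input: "heafdhgf"
Sliding window (track last position of each char):
  Position 0 ('h'): window [0,0] length 1 -- new best
  Position 1 ('e'): window [0,1] length 2 -- new best
  Position 2 ('a'): window [0,2] length 3 -- new best
  Position 3 ('f'): window [0,3] length 4 -- new best
  Position 4 ('d'): window [0,4] length 5 -- new best
  Position 5 ('h'): repeat (last at 0), move window start to 1
  Position 5 ('h'): window [1,5] length 5
  Position 6 ('g'): window [1,6] length 6 -- new best
  Position 7 ('f'): repeat (last at 3), move window start to 4
  Position 7 ('f'): window [4,7] length 4
Longest substring with no repeats: "eafdhg" with length 6

6


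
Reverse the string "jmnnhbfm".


Input: jmnnhbfm
Reading characters right to left:
  Position 7: 'm'
  Position 6: 'f'
  Position 5: 'b'
  Position 4: 'h'
  Position 3: 'n'
  Position 2: 'n'
  Position 1: 'm'
  Position 0: 'j'
Reversed: mfbhnnmj

mfbhnnmj


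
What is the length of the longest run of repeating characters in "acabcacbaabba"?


Input: "acabcacbaabba"
Scanning for longest run:
  Position 1 ('c'): new char, reset run to 1
  Position 2 ('a'): new char, reset run to 1
  Position 3 ('b'): new char, reset run to 1
  Position 4 ('c'): new char, reset run to 1
  Position 5 ('a'): new char, reset run to 1
  Position 6 ('c'): new char, reset run to 1
  Position 7 ('b'): new char, reset run to 1
  Position 8 ('a'): new char, reset run to 1
  Position 9 ('a'): continues run of 'a', length=2
  Position 10 ('b'): new char, reset run to 1
  Position 11 ('b'): continues run of 'b', length=2
  Position 12 ('a'): new char, reset run to 1
Longest run: 'a' with length 2

2


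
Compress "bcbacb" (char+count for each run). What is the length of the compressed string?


Input: bcbacb
Runs:
  'b' x 1 => "b1"
  'c' x 1 => "c1"
  'b' x 1 => "b1"
  'a' x 1 => "a1"
  'c' x 1 => "c1"
  'b' x 1 => "b1"
Compressed: "b1c1b1a1c1b1"
Compressed length: 12

12


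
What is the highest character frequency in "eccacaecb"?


Input: eccacaecb
Character counts:
  'a': 2
  'b': 1
  'c': 4
  'e': 2
Maximum frequency: 4

4


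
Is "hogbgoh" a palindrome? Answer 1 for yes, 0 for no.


Input: hogbgoh
Reversed: hogbgoh
  Compare pos 0 ('h') with pos 6 ('h'): match
  Compare pos 1 ('o') with pos 5 ('o'): match
  Compare pos 2 ('g') with pos 4 ('g'): match
Result: palindrome

1


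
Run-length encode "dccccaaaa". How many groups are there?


Input: dccccaaaa
Scanning for consecutive runs:
  Group 1: 'd' x 1 (positions 0-0)
  Group 2: 'c' x 4 (positions 1-4)
  Group 3: 'a' x 4 (positions 5-8)
Total groups: 3

3


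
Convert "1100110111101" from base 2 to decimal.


Input: "1100110111101" in base 2
Positional expansion:
  Digit '1' (value 1) x 2^12 = 4096
  Digit '1' (value 1) x 2^11 = 2048
  Digit '0' (value 0) x 2^10 = 0
  Digit '0' (value 0) x 2^9 = 0
  Digit '1' (value 1) x 2^8 = 256
  Digit '1' (value 1) x 2^7 = 128
  Digit '0' (value 0) x 2^6 = 0
  Digit '1' (value 1) x 2^5 = 32
  Digit '1' (value 1) x 2^4 = 16
  Digit '1' (value 1) x 2^3 = 8
  Digit '1' (value 1) x 2^2 = 4
  Digit '0' (value 0) x 2^1 = 0
  Digit '1' (value 1) x 2^0 = 1
Sum = 6589

6589


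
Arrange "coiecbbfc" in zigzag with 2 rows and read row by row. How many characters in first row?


Zigzag "coiecbbfc" into 2 rows:
Placing characters:
  'c' => row 0
  'o' => row 1
  'i' => row 0
  'e' => row 1
  'c' => row 0
  'b' => row 1
  'b' => row 0
  'f' => row 1
  'c' => row 0
Rows:
  Row 0: "cicbc"
  Row 1: "oebf"
First row length: 5

5


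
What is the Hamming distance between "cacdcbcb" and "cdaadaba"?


Comparing "cacdcbcb" and "cdaadaba" position by position:
  Position 0: 'c' vs 'c' => same
  Position 1: 'a' vs 'd' => differ
  Position 2: 'c' vs 'a' => differ
  Position 3: 'd' vs 'a' => differ
  Position 4: 'c' vs 'd' => differ
  Position 5: 'b' vs 'a' => differ
  Position 6: 'c' vs 'b' => differ
  Position 7: 'b' vs 'a' => differ
Total differences (Hamming distance): 7

7


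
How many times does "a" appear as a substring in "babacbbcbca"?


Searching for "a" in "babacbbcbca"
Scanning each position:
  Position 0: "b" => no
  Position 1: "a" => MATCH
  Position 2: "b" => no
  Position 3: "a" => MATCH
  Position 4: "c" => no
  Position 5: "b" => no
  Position 6: "b" => no
  Position 7: "c" => no
  Position 8: "b" => no
  Position 9: "c" => no
  Position 10: "a" => MATCH
Total occurrences: 3

3


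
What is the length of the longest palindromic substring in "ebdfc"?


Input: "ebdfc"
Checking substrings for palindromes:
  No multi-char palindromic substrings found
Longest palindromic substring: "e" with length 1

1


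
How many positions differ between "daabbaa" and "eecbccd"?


Comparing "daabbaa" and "eecbccd" position by position:
  Position 0: 'd' vs 'e' => DIFFER
  Position 1: 'a' vs 'e' => DIFFER
  Position 2: 'a' vs 'c' => DIFFER
  Position 3: 'b' vs 'b' => same
  Position 4: 'b' vs 'c' => DIFFER
  Position 5: 'a' vs 'c' => DIFFER
  Position 6: 'a' vs 'd' => DIFFER
Positions that differ: 6

6


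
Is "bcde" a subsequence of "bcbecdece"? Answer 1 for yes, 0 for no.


Check if "bcde" is a subsequence of "bcbecdece"
Greedy scan:
  Position 0 ('b'): matches sub[0] = 'b'
  Position 1 ('c'): matches sub[1] = 'c'
  Position 2 ('b'): no match needed
  Position 3 ('e'): no match needed
  Position 4 ('c'): no match needed
  Position 5 ('d'): matches sub[2] = 'd'
  Position 6 ('e'): matches sub[3] = 'e'
  Position 7 ('c'): no match needed
  Position 8 ('e'): no match needed
All 4 characters matched => is a subsequence

1


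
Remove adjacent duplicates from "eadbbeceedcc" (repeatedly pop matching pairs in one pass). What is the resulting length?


Input: eadbbeceedcc
Stack-based adjacent duplicate removal:
  Read 'e': push. Stack: e
  Read 'a': push. Stack: ea
  Read 'd': push. Stack: ead
  Read 'b': push. Stack: eadb
  Read 'b': matches stack top 'b' => pop. Stack: ead
  Read 'e': push. Stack: eade
  Read 'c': push. Stack: eadec
  Read 'e': push. Stack: eadece
  Read 'e': matches stack top 'e' => pop. Stack: eadec
  Read 'd': push. Stack: eadecd
  Read 'c': push. Stack: eadecdc
  Read 'c': matches stack top 'c' => pop. Stack: eadecd
Final stack: "eadecd" (length 6)

6


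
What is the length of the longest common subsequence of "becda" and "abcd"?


LCS of "becda" and "abcd"
DP table:
           a    b    c    d
      0    0    0    0    0
  b   0    0    1    1    1
  e   0    0    1    1    1
  c   0    0    1    2    2
  d   0    0    1    2    3
  a   0    1    1    2    3
LCS length = dp[5][4] = 3

3


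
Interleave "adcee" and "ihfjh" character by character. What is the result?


Interleaving "adcee" and "ihfjh":
  Position 0: 'a' from first, 'i' from second => "ai"
  Position 1: 'd' from first, 'h' from second => "dh"
  Position 2: 'c' from first, 'f' from second => "cf"
  Position 3: 'e' from first, 'j' from second => "ej"
  Position 4: 'e' from first, 'h' from second => "eh"
Result: aidhcfejeh

aidhcfejeh


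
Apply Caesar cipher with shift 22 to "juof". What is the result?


Caesar cipher: shift "juof" by 22
  'j' (pos 9) + 22 = pos 5 = 'f'
  'u' (pos 20) + 22 = pos 16 = 'q'
  'o' (pos 14) + 22 = pos 10 = 'k'
  'f' (pos 5) + 22 = pos 1 = 'b'
Result: fqkb

fqkb


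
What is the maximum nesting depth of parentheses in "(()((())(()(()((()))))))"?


Input: "(()((())(()(()((()))))))"
Tracking depth:
  Position 0 '(': depth becomes 1
  Position 1 '(': depth becomes 2
  Position 2 ')': depth becomes 1
  Position 3 '(': depth becomes 2
  Position 4 '(': depth becomes 3
  Position 5 '(': depth becomes 4
  Position 6 ')': depth becomes 3
  Position 7 ')': depth becomes 2
  Position 8 '(': depth becomes 3
  Position 9 '(': depth becomes 4
  Position 10 ')': depth becomes 3
  Position 11 '(': depth becomes 4
  Position 12 '(': depth becomes 5
  Position 13 ')': depth becomes 4
  Position 14 '(': depth becomes 5
  Position 15 '(': depth becomes 6
  Position 16 '(': depth becomes 7
  Position 17 ')': depth becomes 6
  Position 18 ')': depth becomes 5
  Position 19 ')': depth becomes 4
  Position 20 ')': depth becomes 3
  Position 21 ')': depth becomes 2
  Position 22 ')': depth becomes 1
  Position 23 ')': depth becomes 0
Maximum depth reached: 7

7


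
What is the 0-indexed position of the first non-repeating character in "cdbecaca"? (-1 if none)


Input: cdbecaca
Character frequencies:
  'a': 2
  'b': 1
  'c': 3
  'd': 1
  'e': 1
Scanning left to right for freq == 1:
  Position 0 ('c'): freq=3, skip
  Position 1 ('d'): unique! => answer = 1

1


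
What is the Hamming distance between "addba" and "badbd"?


Comparing "addba" and "badbd" position by position:
  Position 0: 'a' vs 'b' => differ
  Position 1: 'd' vs 'a' => differ
  Position 2: 'd' vs 'd' => same
  Position 3: 'b' vs 'b' => same
  Position 4: 'a' vs 'd' => differ
Total differences (Hamming distance): 3

3


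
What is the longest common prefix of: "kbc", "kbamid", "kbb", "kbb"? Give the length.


Words: kbc, kbamid, kbb, kbb
  Position 0: all 'k' => match
  Position 1: all 'b' => match
  Position 2: ('c', 'a', 'b', 'b') => mismatch, stop
LCP = "kb" (length 2)

2


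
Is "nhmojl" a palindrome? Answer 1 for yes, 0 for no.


Input: nhmojl
Reversed: ljomhn
  Compare pos 0 ('n') with pos 5 ('l'): MISMATCH
  Compare pos 1 ('h') with pos 4 ('j'): MISMATCH
  Compare pos 2 ('m') with pos 3 ('o'): MISMATCH
Result: not a palindrome

0


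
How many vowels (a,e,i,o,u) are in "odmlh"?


Input: odmlh
Checking each character:
  'o' at position 0: vowel (running total: 1)
  'd' at position 1: consonant
  'm' at position 2: consonant
  'l' at position 3: consonant
  'h' at position 4: consonant
Total vowels: 1

1


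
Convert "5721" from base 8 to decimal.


Input: "5721" in base 8
Positional expansion:
  Digit '5' (value 5) x 8^3 = 2560
  Digit '7' (value 7) x 8^2 = 448
  Digit '2' (value 2) x 8^1 = 16
  Digit '1' (value 1) x 8^0 = 1
Sum = 3025

3025


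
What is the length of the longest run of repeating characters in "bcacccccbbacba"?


Input: "bcacccccbbacba"
Scanning for longest run:
  Position 1 ('c'): new char, reset run to 1
  Position 2 ('a'): new char, reset run to 1
  Position 3 ('c'): new char, reset run to 1
  Position 4 ('c'): continues run of 'c', length=2
  Position 5 ('c'): continues run of 'c', length=3
  Position 6 ('c'): continues run of 'c', length=4
  Position 7 ('c'): continues run of 'c', length=5
  Position 8 ('b'): new char, reset run to 1
  Position 9 ('b'): continues run of 'b', length=2
  Position 10 ('a'): new char, reset run to 1
  Position 11 ('c'): new char, reset run to 1
  Position 12 ('b'): new char, reset run to 1
  Position 13 ('a'): new char, reset run to 1
Longest run: 'c' with length 5

5


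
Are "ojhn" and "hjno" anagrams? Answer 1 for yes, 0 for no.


Strings: "ojhn", "hjno"
Sorted first:  hjno
Sorted second: hjno
Sorted forms match => anagrams

1


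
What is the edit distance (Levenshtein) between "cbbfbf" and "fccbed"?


Computing edit distance: "cbbfbf" -> "fccbed"
DP table:
           f    c    c    b    e    d
      0    1    2    3    4    5    6
  c   1    1    1    2    3    4    5
  b   2    2    2    2    2    3    4
  b   3    3    3    3    2    3    4
  f   4    3    4    4    3    3    4
  b   5    4    4    5    4    4    4
  f   6    5    5    5    5    5    5
Edit distance = dp[6][6] = 5

5


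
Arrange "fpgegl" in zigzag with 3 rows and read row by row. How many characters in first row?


Zigzag "fpgegl" into 3 rows:
Placing characters:
  'f' => row 0
  'p' => row 1
  'g' => row 2
  'e' => row 1
  'g' => row 0
  'l' => row 1
Rows:
  Row 0: "fg"
  Row 1: "pel"
  Row 2: "g"
First row length: 2

2


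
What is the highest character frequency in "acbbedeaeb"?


Input: acbbedeaeb
Character counts:
  'a': 2
  'b': 3
  'c': 1
  'd': 1
  'e': 3
Maximum frequency: 3

3


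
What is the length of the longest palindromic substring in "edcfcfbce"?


Input: "edcfcfbce"
Checking substrings for palindromes:
  [2:5] "cfc" (len 3) => palindrome
  [3:6] "fcf" (len 3) => palindrome
Longest palindromic substring: "cfc" with length 3

3


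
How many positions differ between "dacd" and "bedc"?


Comparing "dacd" and "bedc" position by position:
  Position 0: 'd' vs 'b' => DIFFER
  Position 1: 'a' vs 'e' => DIFFER
  Position 2: 'c' vs 'd' => DIFFER
  Position 3: 'd' vs 'c' => DIFFER
Positions that differ: 4

4


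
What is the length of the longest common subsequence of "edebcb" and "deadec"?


LCS of "edebcb" and "deadec"
DP table:
           d    e    a    d    e    c
      0    0    0    0    0    0    0
  e   0    0    1    1    1    1    1
  d   0    1    1    1    2    2    2
  e   0    1    2    2    2    3    3
  b   0    1    2    2    2    3    3
  c   0    1    2    2    2    3    4
  b   0    1    2    2    2    3    4
LCS length = dp[6][6] = 4

4


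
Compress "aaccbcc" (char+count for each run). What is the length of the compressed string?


Input: aaccbcc
Runs:
  'a' x 2 => "a2"
  'c' x 2 => "c2"
  'b' x 1 => "b1"
  'c' x 2 => "c2"
Compressed: "a2c2b1c2"
Compressed length: 8

8


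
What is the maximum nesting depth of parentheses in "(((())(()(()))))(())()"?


Input: "(((())(()(()))))(())()"
Tracking depth:
  Position 0 '(': depth becomes 1
  Position 1 '(': depth becomes 2
  Position 2 '(': depth becomes 3
  Position 3 '(': depth becomes 4
  Position 4 ')': depth becomes 3
  Position 5 ')': depth becomes 2
  Position 6 '(': depth becomes 3
  Position 7 '(': depth becomes 4
  Position 8 ')': depth becomes 3
  Position 9 '(': depth becomes 4
  Position 10 '(': depth becomes 5
  Position 11 ')': depth becomes 4
  Position 12 ')': depth becomes 3
  Position 13 ')': depth becomes 2
  Position 14 ')': depth becomes 1
  Position 15 ')': depth becomes 0
  Position 16 '(': depth becomes 1
  Position 17 '(': depth becomes 2
  Position 18 ')': depth becomes 1
  Position 19 ')': depth becomes 0
  Position 20 '(': depth becomes 1
  Position 21 ')': depth becomes 0
Maximum depth reached: 5

5


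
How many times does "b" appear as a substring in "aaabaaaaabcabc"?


Searching for "b" in "aaabaaaaabcabc"
Scanning each position:
  Position 0: "a" => no
  Position 1: "a" => no
  Position 2: "a" => no
  Position 3: "b" => MATCH
  Position 4: "a" => no
  Position 5: "a" => no
  Position 6: "a" => no
  Position 7: "a" => no
  Position 8: "a" => no
  Position 9: "b" => MATCH
  Position 10: "c" => no
  Position 11: "a" => no
  Position 12: "b" => MATCH
  Position 13: "c" => no
Total occurrences: 3

3


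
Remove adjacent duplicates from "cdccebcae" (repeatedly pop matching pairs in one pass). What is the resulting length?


Input: cdccebcae
Stack-based adjacent duplicate removal:
  Read 'c': push. Stack: c
  Read 'd': push. Stack: cd
  Read 'c': push. Stack: cdc
  Read 'c': matches stack top 'c' => pop. Stack: cd
  Read 'e': push. Stack: cde
  Read 'b': push. Stack: cdeb
  Read 'c': push. Stack: cdebc
  Read 'a': push. Stack: cdebca
  Read 'e': push. Stack: cdebcae
Final stack: "cdebcae" (length 7)

7


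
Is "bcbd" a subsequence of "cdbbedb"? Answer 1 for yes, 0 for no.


Check if "bcbd" is a subsequence of "cdbbedb"
Greedy scan:
  Position 0 ('c'): no match needed
  Position 1 ('d'): no match needed
  Position 2 ('b'): matches sub[0] = 'b'
  Position 3 ('b'): no match needed
  Position 4 ('e'): no match needed
  Position 5 ('d'): no match needed
  Position 6 ('b'): no match needed
Only matched 1/4 characters => not a subsequence

0


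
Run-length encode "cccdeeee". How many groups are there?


Input: cccdeeee
Scanning for consecutive runs:
  Group 1: 'c' x 3 (positions 0-2)
  Group 2: 'd' x 1 (positions 3-3)
  Group 3: 'e' x 4 (positions 4-7)
Total groups: 3

3


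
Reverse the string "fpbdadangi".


Input: fpbdadangi
Reading characters right to left:
  Position 9: 'i'
  Position 8: 'g'
  Position 7: 'n'
  Position 6: 'a'
  Position 5: 'd'
  Position 4: 'a'
  Position 3: 'd'
  Position 2: 'b'
  Position 1: 'p'
  Position 0: 'f'
Reversed: ignadadbpf

ignadadbpf


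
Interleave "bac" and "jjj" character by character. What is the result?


Interleaving "bac" and "jjj":
  Position 0: 'b' from first, 'j' from second => "bj"
  Position 1: 'a' from first, 'j' from second => "aj"
  Position 2: 'c' from first, 'j' from second => "cj"
Result: bjajcj

bjajcj


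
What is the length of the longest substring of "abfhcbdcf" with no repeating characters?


Input: "abfhcbdcf"
Sliding window (track last position of each char):
  Position 0 ('a'): window [0,0] length 1 -- new best
  Position 1 ('b'): window [0,1] length 2 -- new best
  Position 2 ('f'): window [0,2] length 3 -- new best
  Position 3 ('h'): window [0,3] length 4 -- new best
  Position 4 ('c'): window [0,4] length 5 -- new best
  Position 5 ('b'): repeat (last at 1), move window start to 2
  Position 5 ('b'): window [2,5] length 4
  Position 6 ('d'): window [2,6] length 5
  Position 7 ('c'): repeat (last at 4), move window start to 5
  Position 7 ('c'): window [5,7] length 3
  Position 8 ('f'): window [5,8] length 4
Longest substring with no repeats: "abfhc" with length 5

5
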